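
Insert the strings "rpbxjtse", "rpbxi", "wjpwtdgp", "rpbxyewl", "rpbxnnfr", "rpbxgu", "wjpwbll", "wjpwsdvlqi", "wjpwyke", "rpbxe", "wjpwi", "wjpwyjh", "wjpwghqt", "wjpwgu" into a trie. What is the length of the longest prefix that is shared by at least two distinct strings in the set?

5

Equivalently: take the maximum, over all pairs, of their longest common prefix length.
"wjpwghqt" and "wjpwgu" agree on "wjpwg" (5 characters) before diverging; nothing deeper is shared.
Longest shared-prefix length: 5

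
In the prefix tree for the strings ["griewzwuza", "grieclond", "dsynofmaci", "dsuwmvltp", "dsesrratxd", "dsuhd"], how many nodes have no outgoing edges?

A leaf is a node with no children — equivalently, the end of a word that is not a proper prefix of any other stored word.
Those words: "dsesrratxd", "dsuhd", "dsuwmvltp", "dsynofmaci", "grieclond", "griewzwuza"
Leaf count: 6

6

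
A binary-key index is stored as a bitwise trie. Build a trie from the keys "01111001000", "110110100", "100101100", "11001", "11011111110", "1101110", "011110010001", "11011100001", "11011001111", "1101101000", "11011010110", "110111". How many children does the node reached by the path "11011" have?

2

Follow the path "11011" to its node, then look at its outgoing edges.
Characters that immediately follow "11011" among the stored strings: {0, 1}.
That node has 2 child edges.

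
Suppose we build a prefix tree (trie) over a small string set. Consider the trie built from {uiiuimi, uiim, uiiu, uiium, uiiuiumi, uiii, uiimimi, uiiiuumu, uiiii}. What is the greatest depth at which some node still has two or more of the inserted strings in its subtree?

5

Equivalently: take the maximum, over all pairs, of their longest common prefix length.
"uiiuimi" and "uiiuiumi" agree on "uiiui" (5 characters) before diverging; nothing deeper is shared.
Longest shared-prefix length: 5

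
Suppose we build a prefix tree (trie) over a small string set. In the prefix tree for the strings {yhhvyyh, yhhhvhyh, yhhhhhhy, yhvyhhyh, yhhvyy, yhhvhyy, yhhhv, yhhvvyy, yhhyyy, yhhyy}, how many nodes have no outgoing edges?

Leaves are exactly the stored words that no other stored word extends.
Those words: "yhhhhhhy", "yhhhvhyh", "yhhvhyy", "yhhvvyy", "yhhvyyh", "yhhyyy", "yhvyhhyh"
Leaf count: 7

7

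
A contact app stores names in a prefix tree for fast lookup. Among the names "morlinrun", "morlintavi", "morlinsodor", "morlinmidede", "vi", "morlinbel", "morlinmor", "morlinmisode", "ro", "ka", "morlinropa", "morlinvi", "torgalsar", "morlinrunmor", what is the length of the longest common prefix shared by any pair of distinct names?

Equivalently: take the maximum, over all pairs, of their longest common prefix length.
"morlinrun" and "morlinrunmor" agree on "morlinrun" (9 characters) before diverging; nothing deeper is shared.
Longest shared-prefix length: 9

9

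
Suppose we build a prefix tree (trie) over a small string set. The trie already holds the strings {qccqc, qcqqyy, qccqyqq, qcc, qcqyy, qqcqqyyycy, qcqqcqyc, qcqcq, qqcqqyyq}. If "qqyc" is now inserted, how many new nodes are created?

Walking "qqyc" from the root, the first 2 characters ("qq") follow existing edges; "y" is the first miss.
New nodes needed: |"qqyc"| − 2 = 4 − 2 = 2.

2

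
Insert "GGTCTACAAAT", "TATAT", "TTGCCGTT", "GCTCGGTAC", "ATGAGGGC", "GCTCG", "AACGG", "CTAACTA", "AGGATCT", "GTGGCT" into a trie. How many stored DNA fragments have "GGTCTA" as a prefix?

Filter for entries beginning with "GGTCTA":
Words under "GGTCTA": GGTCTACAAAT
Count: 1

1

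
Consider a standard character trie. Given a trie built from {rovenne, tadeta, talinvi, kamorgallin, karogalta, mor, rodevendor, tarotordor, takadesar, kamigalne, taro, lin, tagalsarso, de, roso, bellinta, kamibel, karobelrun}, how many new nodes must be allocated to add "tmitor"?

Walking "tmitor" from the root, the first 1 characters ("t") follow existing edges; "m" is the first miss.
New nodes needed: |"tmitor"| − 1 = 6 − 1 = 5.

5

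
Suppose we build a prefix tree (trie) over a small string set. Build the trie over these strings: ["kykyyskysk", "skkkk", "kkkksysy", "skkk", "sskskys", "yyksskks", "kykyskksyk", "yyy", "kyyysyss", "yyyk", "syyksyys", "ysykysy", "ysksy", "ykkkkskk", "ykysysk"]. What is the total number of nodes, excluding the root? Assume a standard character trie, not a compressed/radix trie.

Count nodes per top-level branch (shared prefixes stored once):
  'k'-branch (kkkksysy, kykyskksyk, kykyyskysk, kyyysyss): 29 nodes
  's'-branch (skkk, skkkk, sskskys, syyksyys): 18 nodes
  'y'-branch (ykkkkskk, ykysysk, ysksy, ysykysy, yyksskks, yyy, yyyk): 31 nodes
Sum: 78

78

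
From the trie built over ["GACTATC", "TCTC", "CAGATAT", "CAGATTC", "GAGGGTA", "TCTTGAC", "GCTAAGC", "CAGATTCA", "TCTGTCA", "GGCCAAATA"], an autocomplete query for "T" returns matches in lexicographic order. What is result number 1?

TCTC

Filter for "T…" and sort: "TCTC", "TCTGTCA", "TCTTGAC"
The 1st is TCTC.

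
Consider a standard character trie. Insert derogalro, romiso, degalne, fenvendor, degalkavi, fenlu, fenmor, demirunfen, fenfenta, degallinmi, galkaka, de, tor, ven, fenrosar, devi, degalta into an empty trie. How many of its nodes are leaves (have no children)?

16

Leaves are exactly the stored words that no other stored word extends.
Those words: "degalkavi", "degallinmi", "degalne", "degalta", "demirunfen", "derogalro", "devi", "fenfenta", "fenlu", "fenmor", "fenrosar", "fenvendor", "galkaka", "romiso", "tor", "ven"
Leaf count: 16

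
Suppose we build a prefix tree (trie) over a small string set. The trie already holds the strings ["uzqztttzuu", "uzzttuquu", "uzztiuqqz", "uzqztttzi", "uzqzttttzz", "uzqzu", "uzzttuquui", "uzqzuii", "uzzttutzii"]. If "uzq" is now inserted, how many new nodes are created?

0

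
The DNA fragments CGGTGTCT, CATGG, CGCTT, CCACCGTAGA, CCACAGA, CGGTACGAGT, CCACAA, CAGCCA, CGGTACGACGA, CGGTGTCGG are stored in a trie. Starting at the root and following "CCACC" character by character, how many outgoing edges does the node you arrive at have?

1

Follow the path "CCACC" to its node, then look at its outgoing edges.
Characters that immediately follow "CCACC" among the stored strings: {G}.
That node has 1 child edge.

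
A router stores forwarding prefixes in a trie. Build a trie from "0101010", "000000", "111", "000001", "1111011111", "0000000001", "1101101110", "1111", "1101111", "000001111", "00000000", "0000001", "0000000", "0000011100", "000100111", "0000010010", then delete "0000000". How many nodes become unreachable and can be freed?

Walk "0000000" from the leaf back toward the root, removing each node that no remaining word uses.
Every node on "0000000" is still needed (e.g. by "0000000001"), so nothing is freed.
Nodes removed: 0

0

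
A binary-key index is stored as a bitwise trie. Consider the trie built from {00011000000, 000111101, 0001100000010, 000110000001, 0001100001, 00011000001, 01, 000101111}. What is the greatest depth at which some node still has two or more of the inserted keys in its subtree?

12

Look for the deepest trie node that still has at least two words in its subtree.
e.g. "000110000001" and "0001100000010" share the prefix "000110000001" of length 12; no pair shares a longer one.
Longest shared-prefix length: 12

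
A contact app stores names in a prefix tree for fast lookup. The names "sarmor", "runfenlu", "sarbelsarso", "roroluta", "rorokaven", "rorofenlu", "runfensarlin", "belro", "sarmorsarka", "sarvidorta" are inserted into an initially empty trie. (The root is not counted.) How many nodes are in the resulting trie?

For each word, the new-node count is its length minus the longest prefix already in the trie:
  "sarmor" → 6 new (s, a, r, m, o, r)
  "runfenlu" → 8 new (r, u, n, f, e, n, l, u)
  "sarbelsarso" → prefix "sar" already present; 8 new (b, e, l, s, a, r, s, o)
  "roroluta" → prefix "r" already present; 7 new (o, r, o, l, u, t, a)
  "rorokaven" → prefix "roro" already present; 5 new (k, a, v, e, n)
  "rorofenlu" → prefix "roro" already present; 5 new (f, e, n, l, u)
  "runfensarlin" → prefix "runfen" already present; 6 new (s, a, r, l, i, n)
  "belro" → 5 new (b, e, l, r, o)
  "sarmorsarka" → prefix "sarmor" already present; 5 new (s, a, r, k, a)
  "sarvidorta" → prefix "sar" already present; 7 new (v, i, d, o, r, t, a)
Total nodes = 6 + 8 + 8 + 7 + 5 + 5 + 6 + 5 + 5 + 7 = 62

62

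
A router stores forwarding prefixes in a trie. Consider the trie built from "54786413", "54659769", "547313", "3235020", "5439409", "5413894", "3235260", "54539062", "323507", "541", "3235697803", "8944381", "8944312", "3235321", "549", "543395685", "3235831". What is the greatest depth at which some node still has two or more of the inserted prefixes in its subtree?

Look for the deepest trie node that still has at least two words in its subtree.
e.g. "3235020" and "323507" share the prefix "32350" of length 5; no pair shares a longer one.
Longest shared-prefix length: 5

5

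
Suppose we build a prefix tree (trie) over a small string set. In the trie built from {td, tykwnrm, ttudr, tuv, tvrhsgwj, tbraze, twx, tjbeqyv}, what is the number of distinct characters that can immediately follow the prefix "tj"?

Walk "tj" from the root, arriving at one node.
Distinct next characters after "tj": b.
That node has 1 child edge.

1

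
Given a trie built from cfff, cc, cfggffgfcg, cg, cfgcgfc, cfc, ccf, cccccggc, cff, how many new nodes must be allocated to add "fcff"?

No existing word starts with "f", so every character of "fcff" needs a new node.
4 − 0 = 4 new nodes.

4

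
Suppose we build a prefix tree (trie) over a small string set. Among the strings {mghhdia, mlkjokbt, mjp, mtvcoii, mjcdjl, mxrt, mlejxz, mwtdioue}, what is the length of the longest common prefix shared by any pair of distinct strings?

Equivalently: take the maximum, over all pairs, of their longest common prefix length.
e.g. "mjcdjl" and "mjp" share the prefix "mj" of length 2; no pair shares a longer one.
Longest shared-prefix length: 2

2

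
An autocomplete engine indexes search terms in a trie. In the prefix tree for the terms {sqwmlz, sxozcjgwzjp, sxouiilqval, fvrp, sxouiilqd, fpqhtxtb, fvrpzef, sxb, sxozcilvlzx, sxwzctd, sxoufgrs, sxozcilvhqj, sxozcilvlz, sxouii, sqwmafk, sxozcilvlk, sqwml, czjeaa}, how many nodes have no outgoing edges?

Leaves are exactly the stored words that no other stored word extends.
Those words: "czjeaa", "fpqhtxtb", "fvrpzef", "sqwmafk", "sqwmlz", "sxb", "sxoufgrs", "sxouiilqd", "sxouiilqval", "sxozcilvhqj", "sxozcilvlk", "sxozcilvlzx", "sxozcjgwzjp", "sxwzctd"
Leaf count: 14

14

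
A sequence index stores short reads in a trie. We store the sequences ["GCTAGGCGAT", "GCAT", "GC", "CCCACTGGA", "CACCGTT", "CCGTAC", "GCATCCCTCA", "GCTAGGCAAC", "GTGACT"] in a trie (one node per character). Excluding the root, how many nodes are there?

45

Count nodes per top-level branch (shared prefixes stored once):
  'C'-branch (CACCGTT, CCCACTGGA, CCGTAC): 19 nodes
  'G'-branch (GC, GCAT, GCATCCCTCA, GCTAGGCAAC, GCTAGGCGAT, GTGACT): 26 nodes
Sum: 45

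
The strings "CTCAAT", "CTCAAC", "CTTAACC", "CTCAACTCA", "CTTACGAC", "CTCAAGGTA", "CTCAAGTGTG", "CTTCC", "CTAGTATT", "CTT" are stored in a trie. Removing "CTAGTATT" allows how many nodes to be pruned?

6

A node on "CTAGTATT"'s path can go only if nothing else ends at it or branches off below it.
The suffix "AGTATT" (6 nodes) is used only by "CTAGTATT"; the node for "CT" still has the child "C", so pruning stops there.
Nodes removed: 6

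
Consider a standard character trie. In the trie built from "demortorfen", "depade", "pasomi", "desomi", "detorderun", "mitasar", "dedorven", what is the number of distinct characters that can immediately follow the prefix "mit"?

1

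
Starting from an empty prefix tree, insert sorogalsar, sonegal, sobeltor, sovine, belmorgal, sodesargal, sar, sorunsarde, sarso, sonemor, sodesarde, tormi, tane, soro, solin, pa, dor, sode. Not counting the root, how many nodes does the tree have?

74

Trace insertions, counting only characters that open a new branch:
  "sorogalsar" → 10 new (s, o, r, o, g, a, l, s, a, r)
  "sonegal" → prefix "so" already present; 5 new (n, e, g, a, l)
  "sobeltor" → prefix "so" already present; 6 new (b, e, l, t, o, r)
  "sovine" → prefix "so" already present; 4 new (v, i, n, e)
  "belmorgal" → 9 new (b, e, l, m, o, r, g, a, l)
  "sodesargal" → prefix "so" already present; 8 new (d, e, s, a, r, g, a, l)
  "sar" → prefix "s" already present; 2 new (a, r)
  "sorunsarde" → prefix "sor" already present; 7 new (u, n, s, a, r, d, e)
  "sarso" → prefix "sar" already present; 2 new (s, o)
  "sonemor" → prefix "sone" already present; 3 new (m, o, r)
  "sodesarde" → prefix "sodesar" already present; 2 new (d, e)
  "tormi" → 5 new (t, o, r, m, i)
  "tane" → prefix "t" already present; 3 new (a, n, e)
  "soro" → prefix "soro" already present; 0 new (none)
  "solin" → prefix "so" already present; 3 new (l, i, n)
  "pa" → 2 new (p, a)
  "dor" → 3 new (d, o, r)
  "sode" → prefix "sode" already present; 0 new (none)
Total nodes = 10 + 5 + 6 + 4 + 9 + 8 + 2 + 7 + 2 + 3 + 2 + 5 + 3 + 0 + 3 + 2 + 3 + 0 = 74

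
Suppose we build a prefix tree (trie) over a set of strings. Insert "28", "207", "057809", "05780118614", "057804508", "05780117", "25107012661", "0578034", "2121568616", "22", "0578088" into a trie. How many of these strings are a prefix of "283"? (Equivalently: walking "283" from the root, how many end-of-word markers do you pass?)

1

Check each prefix of "283" against the stored set — each match is an end-marker on the path.
Prefixes of the query that are stored words: "28"
Count: 1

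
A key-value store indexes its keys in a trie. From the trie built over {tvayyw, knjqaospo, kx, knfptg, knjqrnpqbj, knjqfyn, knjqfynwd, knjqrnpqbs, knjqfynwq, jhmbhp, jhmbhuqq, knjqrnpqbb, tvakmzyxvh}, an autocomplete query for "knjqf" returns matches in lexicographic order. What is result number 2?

knjqfynwd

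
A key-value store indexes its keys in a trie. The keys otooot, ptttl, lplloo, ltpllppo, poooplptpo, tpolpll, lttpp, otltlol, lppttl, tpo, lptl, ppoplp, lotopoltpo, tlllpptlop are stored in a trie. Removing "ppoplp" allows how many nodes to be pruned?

5

Walk "ppoplp" from the leaf back toward the root, removing each node that no remaining word uses.
The suffix "poplp" (5 nodes) is used only by "ppoplp"; the node for "p" still has the child "t", so pruning stops there.
Nodes removed: 5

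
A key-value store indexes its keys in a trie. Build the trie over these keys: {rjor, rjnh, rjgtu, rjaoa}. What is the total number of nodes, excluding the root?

Trace insertions, counting only characters that open a new branch:
  "rjor" → 4 new (r, j, o, r)
  "rjnh" → prefix "rj" already present; 2 new (n, h)
  "rjgtu" → prefix "rj" already present; 3 new (g, t, u)
  "rjaoa" → prefix "rj" already present; 3 new (a, o, a)
Total nodes = 4 + 2 + 3 + 3 = 12

12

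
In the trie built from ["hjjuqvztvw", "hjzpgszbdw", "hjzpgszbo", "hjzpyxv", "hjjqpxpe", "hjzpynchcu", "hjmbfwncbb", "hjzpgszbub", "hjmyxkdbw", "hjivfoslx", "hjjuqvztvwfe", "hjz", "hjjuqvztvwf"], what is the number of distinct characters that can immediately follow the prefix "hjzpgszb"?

The children of the "hjzpgszb" node are the distinct next characters among strings starting with "hjzpgszb".
Distinct next characters after "hjzpgszb": d, o, u.
That node has 3 child edges.

3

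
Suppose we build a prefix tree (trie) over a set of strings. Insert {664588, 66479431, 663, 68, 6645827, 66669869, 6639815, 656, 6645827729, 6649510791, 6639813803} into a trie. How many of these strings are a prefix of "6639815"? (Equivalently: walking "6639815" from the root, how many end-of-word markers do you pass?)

Traverse "6639815" character by character; count nodes along the way that are marked as word ends.
Prefixes of the query that are stored words: "663", "6639815"
Count: 2

2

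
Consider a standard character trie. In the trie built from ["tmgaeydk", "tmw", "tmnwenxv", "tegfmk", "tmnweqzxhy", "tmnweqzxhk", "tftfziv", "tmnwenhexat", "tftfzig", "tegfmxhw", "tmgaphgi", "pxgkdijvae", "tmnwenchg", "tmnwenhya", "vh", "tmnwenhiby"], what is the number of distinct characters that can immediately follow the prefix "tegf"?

Walk "tegf" from the root, arriving at one node.
Characters that immediately follow "tegf" among the stored strings: {m}.
That node has 1 child edge.

1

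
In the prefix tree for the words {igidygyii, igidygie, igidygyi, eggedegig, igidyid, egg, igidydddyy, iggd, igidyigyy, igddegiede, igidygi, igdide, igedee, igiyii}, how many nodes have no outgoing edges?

A leaf is a node with no children — equivalently, the end of a word that is not a proper prefix of any other stored word.
Those words: "eggedegig", "igddegiede", "igdide", "igedee", "iggd", "igidydddyy", "igidygie", "igidygyii", "igidyid", "igidyigyy", "igiyii"
Leaf count: 11

11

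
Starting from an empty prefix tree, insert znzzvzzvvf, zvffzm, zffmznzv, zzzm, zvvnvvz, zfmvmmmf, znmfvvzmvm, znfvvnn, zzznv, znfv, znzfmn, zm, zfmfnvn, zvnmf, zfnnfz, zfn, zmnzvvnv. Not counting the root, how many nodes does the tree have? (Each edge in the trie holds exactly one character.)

72

Insert word by word; a character creates a node only if that edge doesn't already exist:
  "znzzvzzvvf" → 10 new (z, n, z, z, v, z, z, v, v, f)
  "zvffzm" → prefix "z" already present; 5 new (v, f, f, z, m)
  "zffmznzv" → prefix "z" already present; 7 new (f, f, m, z, n, z, v)
  "zzzm" → prefix "z" already present; 3 new (z, z, m)
  "zvvnvvz" → prefix "zv" already present; 5 new (v, n, v, v, z)
  "zfmvmmmf" → prefix "zf" already present; 6 new (m, v, m, m, m, f)
  "znmfvvzmvm" → prefix "zn" already present; 8 new (m, f, v, v, z, m, v, m)
  "znfvvnn" → prefix "zn" already present; 5 new (f, v, v, n, n)
  "zzznv" → prefix "zzz" already present; 2 new (n, v)
  "znfv" → prefix "znfv" already present; 0 new (none)
  "znzfmn" → prefix "znz" already present; 3 new (f, m, n)
  "zm" → prefix "z" already present; 1 new (m)
  "zfmfnvn" → prefix "zfm" already present; 4 new (f, n, v, n)
  "zvnmf" → prefix "zv" already present; 3 new (n, m, f)
  "zfnnfz" → prefix "zf" already present; 4 new (n, n, f, z)
  "zfn" → prefix "zfn" already present; 0 new (none)
  "zmnzvvnv" → prefix "zm" already present; 6 new (n, z, v, v, n, v)
Total nodes = 10 + 5 + 7 + 3 + 5 + 6 + 8 + 5 + 2 + 0 + 3 + 1 + 4 + 3 + 4 + 0 + 6 = 72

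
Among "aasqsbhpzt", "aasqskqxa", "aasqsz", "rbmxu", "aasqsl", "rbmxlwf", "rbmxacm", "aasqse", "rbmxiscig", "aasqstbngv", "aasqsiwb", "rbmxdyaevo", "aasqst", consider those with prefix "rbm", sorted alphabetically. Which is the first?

DFS of the "rbm" subtree visits, in order: "rbmxacm", "rbmxdyaevo", "rbmxiscig", "rbmxlwf", "rbmxu"
Position 1: rbmxacm

rbmxacm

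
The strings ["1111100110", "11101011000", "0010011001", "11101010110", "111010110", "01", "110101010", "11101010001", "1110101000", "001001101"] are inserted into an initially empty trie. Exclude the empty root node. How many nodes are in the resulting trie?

44

For each word, the new-node count is its length minus the longest prefix already in the trie:
  "1111100110" → 10 new (1, 1, 1, 1, 1, 0, 0, 1, 1, 0)
  "11101011000" → prefix "111" already present; 8 new (0, 1, 0, 1, 1, 0, 0, 0)
  "0010011001" → 10 new (0, 0, 1, 0, 0, 1, 1, 0, 0, 1)
  "11101010110" → prefix "1110101" already present; 4 new (0, 1, 1, 0)
  "111010110" → prefix "111010110" already present; 0 new (none)
  "01" → prefix "0" already present; 1 new (1)
  "110101010" → prefix "11" already present; 7 new (0, 1, 0, 1, 0, 1, 0)
  "11101010001" → prefix "11101010" already present; 3 new (0, 0, 1)
  "1110101000" → prefix "1110101000" already present; 0 new (none)
  "001001101" → prefix "00100110" already present; 1 new (1)
Total nodes = 10 + 8 + 10 + 4 + 0 + 1 + 7 + 3 + 0 + 1 = 44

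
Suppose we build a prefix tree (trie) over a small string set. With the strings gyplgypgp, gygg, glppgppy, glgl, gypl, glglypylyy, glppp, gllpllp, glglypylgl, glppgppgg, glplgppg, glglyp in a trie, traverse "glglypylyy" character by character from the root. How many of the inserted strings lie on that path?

Walk "glglypylyy" from the root; an end-of-word marker is hit whenever a stored word is a prefix of "glglypylyy".
Prefixes of the query that are stored words: "glgl", "glglyp", "glglypylyy"
Count: 3

3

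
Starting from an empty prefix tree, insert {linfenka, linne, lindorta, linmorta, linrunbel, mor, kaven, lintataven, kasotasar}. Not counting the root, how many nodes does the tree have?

For each word, the new-node count is its length minus the longest prefix already in the trie:
  "linfenka" → 8 new (l, i, n, f, e, n, k, a)
  "linne" → prefix "lin" already present; 2 new (n, e)
  "lindorta" → prefix "lin" already present; 5 new (d, o, r, t, a)
  "linmorta" → prefix "lin" already present; 5 new (m, o, r, t, a)
  "linrunbel" → prefix "lin" already present; 6 new (r, u, n, b, e, l)
  "mor" → 3 new (m, o, r)
  "kaven" → 5 new (k, a, v, e, n)
  "lintataven" → prefix "lin" already present; 7 new (t, a, t, a, v, e, n)
  "kasotasar" → prefix "ka" already present; 7 new (s, o, t, a, s, a, r)
Total nodes = 8 + 2 + 5 + 5 + 6 + 3 + 5 + 7 + 7 = 48

48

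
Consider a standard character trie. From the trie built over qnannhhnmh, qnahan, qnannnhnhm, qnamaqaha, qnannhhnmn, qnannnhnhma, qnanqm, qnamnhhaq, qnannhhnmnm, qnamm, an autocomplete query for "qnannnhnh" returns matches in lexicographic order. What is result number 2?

Words with prefix "qnannnhnh", in lexicographic order: "qnannnhnhm", "qnannnhnhma"
Position 2: qnannnhnhma

qnannnhnhma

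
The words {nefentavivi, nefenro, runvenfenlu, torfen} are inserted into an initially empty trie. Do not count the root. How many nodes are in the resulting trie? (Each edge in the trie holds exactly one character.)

30

Count nodes per top-level branch (shared prefixes stored once):
  'n'-branch (nefenro, nefentavivi): 13 nodes
  'r'-branch (runvenfenlu): 11 nodes
  't'-branch (torfen): 6 nodes
Sum: 30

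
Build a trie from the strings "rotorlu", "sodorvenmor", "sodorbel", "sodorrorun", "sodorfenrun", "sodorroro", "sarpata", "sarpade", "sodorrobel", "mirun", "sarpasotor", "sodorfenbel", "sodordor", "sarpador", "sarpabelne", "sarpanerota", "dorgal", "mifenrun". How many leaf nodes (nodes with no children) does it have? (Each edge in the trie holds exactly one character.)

Leaves are exactly the stored words that no other stored word extends.
Those words: "dorgal", "mifenrun", "mirun", "rotorlu", "sarpabelne", "sarpade", "sarpador", "sarpanerota", "sarpasotor", "sarpata", "sodorbel", "sodordor", "sodorfenbel", "sodorfenrun", "sodorrobel", "sodorroro", "sodorrorun", "sodorvenmor"
Leaf count: 18

18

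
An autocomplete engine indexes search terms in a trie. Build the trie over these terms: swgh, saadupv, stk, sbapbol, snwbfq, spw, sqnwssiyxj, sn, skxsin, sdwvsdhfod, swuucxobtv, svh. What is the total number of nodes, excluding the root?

58

For each word, the new-node count is its length minus the longest prefix already in the trie:
  "swgh" → 4 new (s, w, g, h)
  "saadupv" → prefix "s" already present; 6 new (a, a, d, u, p, v)
  "stk" → prefix "s" already present; 2 new (t, k)
  "sbapbol" → prefix "s" already present; 6 new (b, a, p, b, o, l)
  "snwbfq" → prefix "s" already present; 5 new (n, w, b, f, q)
  "spw" → prefix "s" already present; 2 new (p, w)
  "sqnwssiyxj" → prefix "s" already present; 9 new (q, n, w, s, s, i, y, x, j)
  "sn" → prefix "sn" already present; 0 new (none)
  "skxsin" → prefix "s" already present; 5 new (k, x, s, i, n)
  "sdwvsdhfod" → prefix "s" already present; 9 new (d, w, v, s, d, h, f, o, d)
  "swuucxobtv" → prefix "sw" already present; 8 new (u, u, c, x, o, b, t, v)
  "svh" → prefix "s" already present; 2 new (v, h)
Total nodes = 4 + 6 + 2 + 6 + 5 + 2 + 9 + 0 + 5 + 9 + 8 + 2 = 58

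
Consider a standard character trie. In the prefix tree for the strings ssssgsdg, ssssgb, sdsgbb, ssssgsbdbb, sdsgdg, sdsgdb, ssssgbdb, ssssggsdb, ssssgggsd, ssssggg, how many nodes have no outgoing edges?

Leaves are exactly the stored words that no other stored word extends.
Those words: "sdsgbb", "sdsgdb", "sdsgdg", "ssssgbdb", "ssssgggsd", "ssssggsdb", "ssssgsbdbb", "ssssgsdg"
Leaf count: 8

8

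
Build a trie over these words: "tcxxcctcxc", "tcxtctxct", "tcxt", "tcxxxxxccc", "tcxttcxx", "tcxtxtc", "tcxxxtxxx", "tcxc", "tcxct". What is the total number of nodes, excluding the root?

35

Trie structure (* marks end of a word):
(root)
└─ t
   └─ c
      └─ x
         ├─ c *
         │  └─ t *
         ├─ t *
         │  ├─ c
         │  │  └─ t
         │  │     └─ x
         │  │        └─ c
         │  │           └─ t *
         │  ├─ t
         │  │  └─ c
         │  │     └─ x
         │  │        └─ x *
         │  └─ x
         │     └─ t
         │        └─ c *
         └─ x
            ├─ c
            │  └─ c
            │     └─ t
            │        └─ c
            │           └─ x
            │              └─ c *
            └─ x
               ├─ t
               │  └─ x
               │     └─ x
               │        └─ x *
               └─ x
                  └─ x
                     └─ c
                        └─ c
                           └─ c *
Counting every labelled node above: 35.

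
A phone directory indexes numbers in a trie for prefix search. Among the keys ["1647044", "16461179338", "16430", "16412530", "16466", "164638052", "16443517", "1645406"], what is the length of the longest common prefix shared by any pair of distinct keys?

The deepest shared node is where two words last agree before diverging.
e.g. "16461179338" and "164638052" share the prefix "1646" of length 4; no pair shares a longer one.
Longest shared-prefix length: 4

4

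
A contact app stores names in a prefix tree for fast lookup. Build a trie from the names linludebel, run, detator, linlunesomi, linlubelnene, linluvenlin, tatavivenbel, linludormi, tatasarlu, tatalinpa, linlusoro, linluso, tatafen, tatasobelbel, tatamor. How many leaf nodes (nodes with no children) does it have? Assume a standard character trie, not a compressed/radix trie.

A leaf is a node with no children — equivalently, the end of a word that is not a proper prefix of any other stored word.
Those words: "detator", "linlubelnene", "linludebel", "linludormi", "linlunesomi", "linlusoro", "linluvenlin", "run", "tatafen", "tatalinpa", "tatamor", "tatasarlu", "tatasobelbel", "tatavivenbel"
Leaf count: 14

14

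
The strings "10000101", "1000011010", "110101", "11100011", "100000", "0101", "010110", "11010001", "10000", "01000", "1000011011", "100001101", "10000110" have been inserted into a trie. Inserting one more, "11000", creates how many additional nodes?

The longest prefix of "11000" already in the trie is "110" (length 3).
New nodes needed: |"11000"| − 3 = 5 − 3 = 2.

2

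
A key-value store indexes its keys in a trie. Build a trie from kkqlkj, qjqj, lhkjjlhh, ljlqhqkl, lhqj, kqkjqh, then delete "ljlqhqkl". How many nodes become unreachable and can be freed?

After clearing the end-marker at "ljlqhqkl", prune upward until reaching a node still needed by another word.
The suffix "jlqhqkl" (7 nodes) is used only by "ljlqhqkl"; the node for "l" still has the child "h", so pruning stops there.
Nodes removed: 7

7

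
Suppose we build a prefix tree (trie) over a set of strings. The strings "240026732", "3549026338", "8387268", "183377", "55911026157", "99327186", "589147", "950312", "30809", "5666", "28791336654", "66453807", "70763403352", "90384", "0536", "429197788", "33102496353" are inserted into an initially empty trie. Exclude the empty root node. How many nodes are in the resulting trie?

Insert word by word; a character creates a node only if that edge doesn't already exist:
  "240026732" → 9 new (2, 4, 0, 0, 2, 6, 7, 3, 2)
  "3549026338" → 10 new (3, 5, 4, 9, 0, 2, 6, 3, 3, 8)
  "8387268" → 7 new (8, 3, 8, 7, 2, 6, 8)
  "183377" → 6 new (1, 8, 3, 3, 7, 7)
  "55911026157" → 11 new (5, 5, 9, 1, 1, 0, 2, 6, 1, 5, 7)
  "99327186" → 8 new (9, 9, 3, 2, 7, 1, 8, 6)
  "589147" → prefix "5" already present; 5 new (8, 9, 1, 4, 7)
  "950312" → prefix "9" already present; 5 new (5, 0, 3, 1, 2)
  "30809" → prefix "3" already present; 4 new (0, 8, 0, 9)
  "5666" → prefix "5" already present; 3 new (6, 6, 6)
  "28791336654" → prefix "2" already present; 10 new (8, 7, 9, 1, 3, 3, 6, 6, 5, 4)
  "66453807" → 8 new (6, 6, 4, 5, 3, 8, 0, 7)
  "70763403352" → 11 new (7, 0, 7, 6, 3, 4, 0, 3, 3, 5, 2)
  "90384" → prefix "9" already present; 4 new (0, 3, 8, 4)
  "0536" → 4 new (0, 5, 3, 6)
  "429197788" → 9 new (4, 2, 9, 1, 9, 7, 7, 8, 8)
  "33102496353" → prefix "3" already present; 10 new (3, 1, 0, 2, 4, 9, 6, 3, 5, 3)
Total nodes = 9 + 10 + 7 + 6 + 11 + 8 + 5 + 5 + 4 + 3 + 10 + 8 + 11 + 4 + 4 + 9 + 10 = 124

124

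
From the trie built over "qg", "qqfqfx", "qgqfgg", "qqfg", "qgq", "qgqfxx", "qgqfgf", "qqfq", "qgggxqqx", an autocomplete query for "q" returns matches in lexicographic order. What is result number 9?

Filter for "q…" and sort: "qg", "qgggxqqx", "qgq", "qgqfgf", "qgqfgg", "qgqfxx", "qqfg", "qqfq", "qqfqfx"
Position 9: qqfqfx

qqfqfx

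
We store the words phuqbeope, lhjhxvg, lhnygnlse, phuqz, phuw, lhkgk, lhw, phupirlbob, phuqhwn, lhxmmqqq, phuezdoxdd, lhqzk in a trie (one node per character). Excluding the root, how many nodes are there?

55

Count nodes per top-level branch (shared prefixes stored once):
  'l'-branch (lhjhxvg, lhkgk, lhnygnlse, lhqzk, lhw, lhxmmqqq): 27 nodes
  'p'-branch (phuezdoxdd, phupirlbob, phuqbeope, phuqhwn, phuqz, phuw): 28 nodes
Sum: 55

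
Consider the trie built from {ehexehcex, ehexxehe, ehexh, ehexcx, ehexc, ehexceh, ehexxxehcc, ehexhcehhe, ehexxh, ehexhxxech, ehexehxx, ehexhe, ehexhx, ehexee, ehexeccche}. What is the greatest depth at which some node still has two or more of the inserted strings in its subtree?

6

The deepest shared node is where two words last agree before diverging.
"ehexehcex" and "ehexehxx" agree on "ehexeh" (6 characters) before diverging; nothing deeper is shared.
Longest shared-prefix length: 6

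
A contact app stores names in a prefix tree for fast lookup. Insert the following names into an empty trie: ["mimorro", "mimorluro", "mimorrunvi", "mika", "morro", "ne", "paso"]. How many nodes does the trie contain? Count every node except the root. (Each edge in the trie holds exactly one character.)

27

Trie structure (* marks end of a word):
(root)
├─ m
│  ├─ i
│  │  ├─ k
│  │  │  └─ a *
│  │  └─ m
│  │     └─ o
│  │        └─ r
│  │           ├─ l
│  │           │  └─ u
│  │           │     └─ r
│  │           │        └─ o *
│  │           └─ r
│  │              ├─ o *
│  │              └─ u
│  │                 └─ n
│  │                    └─ v
│  │                       └─ i *
│  └─ o
│     └─ r
│        └─ r
│           └─ o *
├─ n
│  └─ e *
└─ p
   └─ a
      └─ s
         └─ o *
Counting every labelled node above: 27.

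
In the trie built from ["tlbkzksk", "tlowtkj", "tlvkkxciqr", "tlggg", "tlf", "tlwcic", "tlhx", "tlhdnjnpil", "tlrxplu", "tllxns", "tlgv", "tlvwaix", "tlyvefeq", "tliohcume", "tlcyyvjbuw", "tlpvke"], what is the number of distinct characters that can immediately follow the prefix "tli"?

Walk "tli" from the root, arriving at one node.
Distinct next characters after "tli": o.
That node has 1 child edge.

1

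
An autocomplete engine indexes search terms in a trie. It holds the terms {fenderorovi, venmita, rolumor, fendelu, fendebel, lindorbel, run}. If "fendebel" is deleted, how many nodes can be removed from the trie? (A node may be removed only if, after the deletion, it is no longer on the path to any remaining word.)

3

A node on "fendebel"'s path can go only if nothing else ends at it or branches off below it.
The suffix "bel" (3 nodes) is used only by "fendebel"; the node for "fende" still has the child "r", so pruning stops there.
Nodes removed: 3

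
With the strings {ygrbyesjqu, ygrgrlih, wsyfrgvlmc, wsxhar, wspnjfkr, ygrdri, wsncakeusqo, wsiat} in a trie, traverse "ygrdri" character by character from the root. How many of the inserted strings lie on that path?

Traverse "ygrdri" character by character; count nodes along the way that are marked as word ends.
Prefixes of the query that are stored words: "ygrdri"
Count: 1

1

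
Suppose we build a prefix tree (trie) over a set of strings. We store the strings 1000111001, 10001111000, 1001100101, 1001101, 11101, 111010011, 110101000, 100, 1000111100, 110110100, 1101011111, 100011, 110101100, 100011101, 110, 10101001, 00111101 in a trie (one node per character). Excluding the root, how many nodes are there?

63

Insert word by word; a character creates a node only if that edge doesn't already exist:
  "1000111001" → 10 new (1, 0, 0, 0, 1, 1, 1, 0, 0, 1)
  "10001111000" → prefix "1000111" already present; 4 new (1, 0, 0, 0)
  "1001100101" → prefix "100" already present; 7 new (1, 1, 0, 0, 1, 0, 1)
  "1001101" → prefix "100110" already present; 1 new (1)
  "11101" → prefix "1" already present; 4 new (1, 1, 0, 1)
  "111010011" → prefix "11101" already present; 4 new (0, 0, 1, 1)
  "110101000" → prefix "11" already present; 7 new (0, 1, 0, 1, 0, 0, 0)
  "100" → prefix "100" already present; 0 new (none)
  "1000111100" → prefix "1000111100" already present; 0 new (none)
  "110110100" → prefix "1101" already present; 5 new (1, 0, 1, 0, 0)
  "1101011111" → prefix "110101" already present; 4 new (1, 1, 1, 1)
  "100011" → prefix "100011" already present; 0 new (none)
  "110101100" → prefix "1101011" already present; 2 new (0, 0)
  "100011101" → prefix "10001110" already present; 1 new (1)
  "110" → prefix "110" already present; 0 new (none)
  "10101001" → prefix "10" already present; 6 new (1, 0, 1, 0, 0, 1)
  "00111101" → 8 new (0, 0, 1, 1, 1, 1, 0, 1)
Total nodes = 10 + 4 + 7 + 1 + 4 + 4 + 7 + 0 + 0 + 5 + 4 + 0 + 2 + 1 + 0 + 6 + 8 = 63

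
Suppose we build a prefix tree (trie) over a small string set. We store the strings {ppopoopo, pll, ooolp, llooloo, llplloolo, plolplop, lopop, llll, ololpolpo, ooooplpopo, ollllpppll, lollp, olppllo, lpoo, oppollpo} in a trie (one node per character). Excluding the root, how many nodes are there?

For each word, the new-node count is its length minus the longest prefix already in the trie:
  "ppopoopo" → 8 new (p, p, o, p, o, o, p, o)
  "pll" → prefix "p" already present; 2 new (l, l)
  "ooolp" → 5 new (o, o, o, l, p)
  "llooloo" → 7 new (l, l, o, o, l, o, o)
  "llplloolo" → prefix "ll" already present; 7 new (p, l, l, o, o, l, o)
  "plolplop" → prefix "pl" already present; 6 new (o, l, p, l, o, p)
  "lopop" → prefix "l" already present; 4 new (o, p, o, p)
  "llll" → prefix "ll" already present; 2 new (l, l)
  "ololpolpo" → prefix "o" already present; 8 new (l, o, l, p, o, l, p, o)
  "ooooplpopo" → prefix "ooo" already present; 7 new (o, p, l, p, o, p, o)
  "ollllpppll" → prefix "ol" already present; 8 new (l, l, l, p, p, p, l, l)
  "lollp" → prefix "lo" already present; 3 new (l, l, p)
  "olppllo" → prefix "ol" already present; 5 new (p, p, l, l, o)
  "lpoo" → prefix "l" already present; 3 new (p, o, o)
  "oppollpo" → prefix "o" already present; 7 new (p, p, o, l, l, p, o)
Total nodes = 8 + 2 + 5 + 7 + 7 + 6 + 4 + 2 + 8 + 7 + 8 + 3 + 5 + 3 + 7 = 82

82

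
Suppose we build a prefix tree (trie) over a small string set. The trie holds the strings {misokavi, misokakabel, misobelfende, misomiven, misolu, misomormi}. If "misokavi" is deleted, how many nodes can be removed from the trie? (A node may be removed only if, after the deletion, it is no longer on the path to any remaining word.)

After clearing the end-marker at "misokavi", prune upward until reaching a node still needed by another word.
The suffix "vi" (2 nodes) is used only by "misokavi"; the node for "misoka" still has the child "k", so pruning stops there.
Nodes removed: 2

2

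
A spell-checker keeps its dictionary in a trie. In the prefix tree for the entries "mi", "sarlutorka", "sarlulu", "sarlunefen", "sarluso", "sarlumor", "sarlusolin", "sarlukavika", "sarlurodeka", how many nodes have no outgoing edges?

8

A leaf is a node with no children — equivalently, the end of a word that is not a proper prefix of any other stored word.
Those words: "mi", "sarlukavika", "sarlulu", "sarlumor", "sarlunefen", "sarlurodeka", "sarlusolin", "sarlutorka"
Leaf count: 8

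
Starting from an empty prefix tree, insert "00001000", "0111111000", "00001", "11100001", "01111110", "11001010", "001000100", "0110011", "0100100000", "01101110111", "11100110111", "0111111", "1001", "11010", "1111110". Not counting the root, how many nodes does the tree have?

72

For each word, the new-node count is its length minus the longest prefix already in the trie:
  "00001000" → 8 new (0, 0, 0, 0, 1, 0, 0, 0)
  "0111111000" → prefix "0" already present; 9 new (1, 1, 1, 1, 1, 1, 0, 0, 0)
  "00001" → prefix "00001" already present; 0 new (none)
  "11100001" → 8 new (1, 1, 1, 0, 0, 0, 0, 1)
  "01111110" → prefix "01111110" already present; 0 new (none)
  "11001010" → prefix "11" already present; 6 new (0, 0, 1, 0, 1, 0)
  "001000100" → prefix "00" already present; 7 new (1, 0, 0, 0, 1, 0, 0)
  "0110011" → prefix "011" already present; 4 new (0, 0, 1, 1)
  "0100100000" → prefix "01" already present; 8 new (0, 0, 1, 0, 0, 0, 0, 0)
  "01101110111" → prefix "0110" already present; 7 new (1, 1, 1, 0, 1, 1, 1)
  "11100110111" → prefix "11100" already present; 6 new (1, 1, 0, 1, 1, 1)
  "0111111" → prefix "0111111" already present; 0 new (none)
  "1001" → prefix "1" already present; 3 new (0, 0, 1)
  "11010" → prefix "110" already present; 2 new (1, 0)
  "1111110" → prefix "111" already present; 4 new (1, 1, 1, 0)
Total nodes = 8 + 9 + 0 + 8 + 0 + 6 + 7 + 4 + 8 + 7 + 6 + 0 + 3 + 2 + 4 = 72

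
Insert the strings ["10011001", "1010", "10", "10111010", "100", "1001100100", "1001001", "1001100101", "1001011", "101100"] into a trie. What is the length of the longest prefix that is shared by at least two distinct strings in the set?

The deepest shared node is where two words last agree before diverging.
"1001100100" and "1001100101" agree on "100110010" (9 characters) before diverging; nothing deeper is shared.
Longest shared-prefix length: 9

9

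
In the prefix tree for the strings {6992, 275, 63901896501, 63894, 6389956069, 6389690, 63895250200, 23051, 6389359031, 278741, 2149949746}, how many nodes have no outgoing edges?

11

A leaf is a node with no children — equivalently, the end of a word that is not a proper prefix of any other stored word.
Those words: "2149949746", "23051", "275", "278741", "6389359031", "63894", "63895250200", "6389690", "6389956069", "63901896501", "6992"
Leaf count: 11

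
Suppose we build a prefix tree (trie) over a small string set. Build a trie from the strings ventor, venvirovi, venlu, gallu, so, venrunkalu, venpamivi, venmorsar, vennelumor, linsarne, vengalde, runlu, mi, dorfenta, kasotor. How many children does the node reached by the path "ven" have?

8

Walk "ven" from the root, arriving at one node.
Characters that immediately follow "ven" among the stored strings: {g, l, m, n, p, r, t, v}.
That node has 8 child edges.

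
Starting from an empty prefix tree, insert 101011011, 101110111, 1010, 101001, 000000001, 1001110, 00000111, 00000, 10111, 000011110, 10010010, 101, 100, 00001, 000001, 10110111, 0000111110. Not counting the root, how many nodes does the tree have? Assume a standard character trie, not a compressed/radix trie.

Trace insertions, counting only characters that open a new branch:
  "101011011" → 9 new (1, 0, 1, 0, 1, 1, 0, 1, 1)
  "101110111" → prefix "101" already present; 6 new (1, 1, 0, 1, 1, 1)
  "1010" → prefix "1010" already present; 0 new (none)
  "101001" → prefix "1010" already present; 2 new (0, 1)
  "000000001" → 9 new (0, 0, 0, 0, 0, 0, 0, 0, 1)
  "1001110" → prefix "10" already present; 5 new (0, 1, 1, 1, 0)
  "00000111" → prefix "00000" already present; 3 new (1, 1, 1)
  "00000" → prefix "00000" already present; 0 new (none)
  "10111" → prefix "10111" already present; 0 new (none)
  "000011110" → prefix "0000" already present; 5 new (1, 1, 1, 1, 0)
  "10010010" → prefix "1001" already present; 4 new (0, 0, 1, 0)
  "101" → prefix "101" already present; 0 new (none)
  "100" → prefix "100" already present; 0 new (none)
  "00001" → prefix "00001" already present; 0 new (none)
  "000001" → prefix "000001" already present; 0 new (none)
  "10110111" → prefix "1011" already present; 4 new (0, 1, 1, 1)
  "0000111110" → prefix "00001111" already present; 2 new (1, 0)
Total nodes = 9 + 6 + 0 + 2 + 9 + 5 + 3 + 0 + 0 + 5 + 4 + 0 + 0 + 0 + 0 + 4 + 2 = 49

49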